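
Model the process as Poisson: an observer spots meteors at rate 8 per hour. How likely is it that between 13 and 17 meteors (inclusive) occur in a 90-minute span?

0.3611

Over the interval, μ = 8 × 1.5 = 12 (a 90-minute span = 1.5 hours).
P(13 ≤ N ≤ 17) = Σ_{j=13}^{17} e^(−12) · 12^j/j! ≈ 0.3611.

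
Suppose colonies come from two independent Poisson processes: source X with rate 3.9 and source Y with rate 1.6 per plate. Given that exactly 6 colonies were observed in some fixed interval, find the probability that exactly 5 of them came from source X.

Given the total, each event is independently from source X with probability p = λ_X/(λ_X+λ_Y) = 3.9/5.5 ≈ 0.7091.
So K ~ Binomial(6, 3.9/5.5): P(K = 5) = C(6,5) · (3.9/5.5)^5 · (1.6/5.5)^1 ≈ 0.3129.

0.3129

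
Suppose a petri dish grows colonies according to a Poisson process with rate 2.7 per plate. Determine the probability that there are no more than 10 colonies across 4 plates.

0.4840

Over the interval, μ = 2.7 × 4 = 10.8 (4 plates).
P(N ≤ 10) = Σ_{j=0}^{10} e^(−μ) μ^j/j! ≈ 0.4840.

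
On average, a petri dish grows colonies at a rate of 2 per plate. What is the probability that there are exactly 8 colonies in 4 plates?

Over the interval, μ = 2 × 4 = 8 (4 plates).
P(N = 8) = e^(−μ) μ^8/8! = e^(−8) · 8^8/40320 ≈ 0.1396.

0.1396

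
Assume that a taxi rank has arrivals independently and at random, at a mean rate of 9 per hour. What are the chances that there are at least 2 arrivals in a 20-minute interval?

Over the interval, μ = 9 × 1/3 = 3 (a 20-minute interval = 1/3 hours).
P(N ≥ 2) = 1 − P(N ≤ 1) = 1 − Σ_{j=0}^{1} e^(−μ) μ^j/j! ≈ 0.8009.

0.8009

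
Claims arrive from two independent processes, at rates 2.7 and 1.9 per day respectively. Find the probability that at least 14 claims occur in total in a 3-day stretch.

Independent Poisson processes superpose: combined rate λ = 2.7 + 1.9 = 4.6 per day.
Over the interval, μ = 4.6 × 3 = 13.8 (a 3-day stretch = 3 days).
P(N ≥ 14) = 1 − P(N ≤ 13) ≈ 0.5142.

0.5142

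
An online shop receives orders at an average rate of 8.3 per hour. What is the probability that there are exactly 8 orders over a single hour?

0.1388

With mean μ = 8.3 per hour,
P(N = 8) = e^(−μ) μ^8/8! = e^(−8.3) · 8.3^8/40320 ≈ 0.1388.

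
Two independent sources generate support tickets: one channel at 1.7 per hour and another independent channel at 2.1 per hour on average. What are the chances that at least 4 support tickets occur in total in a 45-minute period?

0.3192

Independent Poisson processes superpose: combined rate λ = 1.7 + 2.1 = 3.8 per hour.
Over the interval, μ = 3.8 × 0.75 = 2.85 (a 45-minute period = 0.75 hours).
P(N ≥ 4) = 1 − P(N ≤ 3) ≈ 0.3192.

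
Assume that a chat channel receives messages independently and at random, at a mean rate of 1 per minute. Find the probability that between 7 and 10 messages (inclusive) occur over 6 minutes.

0.3511

Over the interval, μ = 1 × 6 = 6 (6 minutes).
P(7 ≤ N ≤ 10) = Σ_{j=7}^{10} e^(−6) · 6^j/j! ≈ 0.3511.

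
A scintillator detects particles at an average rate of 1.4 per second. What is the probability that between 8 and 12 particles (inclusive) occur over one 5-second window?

Over the interval, μ = 1.4 × 5 = 7 (a 5-second window = 5 seconds).
P(8 ≤ N ≤ 12) = Σ_{j=8}^{12} e^(−7) · 7^j/j! ≈ 0.3743.

0.3743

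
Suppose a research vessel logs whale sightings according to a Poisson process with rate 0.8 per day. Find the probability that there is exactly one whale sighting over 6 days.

Over the interval, μ = 0.8 × 6 = 4.8 (6 days).
P(N = 1) = e^(−μ) μ^1/1! = e^(−4.8) · 4.8^1/1 ≈ 0.0395.

0.0395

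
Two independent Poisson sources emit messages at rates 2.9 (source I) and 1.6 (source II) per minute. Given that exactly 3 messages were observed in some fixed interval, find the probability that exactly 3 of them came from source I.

Given the total, each event is independently from source I with probability p = λ_I/(λ_I+λ_II) = 2.9/4.5 ≈ 0.6444.
So K ~ Binomial(3, 2.9/4.5): P(K = 3) = C(3,3) · (2.9/4.5)^3 · (1.6/4.5)^0 ≈ 0.2676.

0.2676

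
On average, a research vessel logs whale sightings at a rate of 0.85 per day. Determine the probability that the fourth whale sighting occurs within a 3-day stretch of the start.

Over the interval, μ = 0.85 × 3 = 2.55 (a 3-day stretch = 3 days).
The fourth arrival falls in the interval iff at least 4 events occur there: P(S_4 ≤ t) = P(N ≥ 4) = 1 − P(N ≤ 3) ≈ 0.2532.

0.2532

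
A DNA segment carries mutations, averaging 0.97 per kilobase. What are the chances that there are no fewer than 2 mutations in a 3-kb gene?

Over the interval, μ = 0.97 × 3 = 2.91 (a 3-kb gene = 3 kilobases).
P(N ≥ 2) = 1 − P(N ≤ 1) = 1 − Σ_{j=0}^{1} e^(−μ) μ^j/j! ≈ 0.7870.

0.7870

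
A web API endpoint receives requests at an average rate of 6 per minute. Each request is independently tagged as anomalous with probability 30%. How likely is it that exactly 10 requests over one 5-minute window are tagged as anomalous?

0.1186

Thinning: the requests that are tagged as anomalous themselves form a Poisson process with rate 0.3 × 6 = 1.8 per minute.
Over the interval, μ = 1.8 × 5 = 9 (a 5-minute window = 5 minutes).
P(N = 10) = e^(−9) · 9^10/10! ≈ 0.1186.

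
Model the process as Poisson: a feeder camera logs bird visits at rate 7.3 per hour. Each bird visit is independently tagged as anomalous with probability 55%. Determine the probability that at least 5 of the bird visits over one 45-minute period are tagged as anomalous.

Thinning: the bird visits that are tagged as anomalous themselves form a Poisson process with rate 0.55 × 7.3 = 4.015 per hour.
Over the interval, μ = 4.015 × 0.75 = 3.01125 (a 45-minute period = 0.75 hours).
P(N ≥ 5) = 1 − P(N ≤ 4) ≈ 0.1866.

0.1866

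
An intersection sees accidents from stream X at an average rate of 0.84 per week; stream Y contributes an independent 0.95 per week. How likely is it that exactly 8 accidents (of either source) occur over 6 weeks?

0.0951

Independent Poisson processes superpose: combined rate λ = 0.84 + 0.95 = 1.79 per week.
Over the interval, μ = 1.79 × 6 = 10.74 (6 weeks).
P(N = 8) = e^(−10.74) · 10.74^8/8! ≈ 0.0951.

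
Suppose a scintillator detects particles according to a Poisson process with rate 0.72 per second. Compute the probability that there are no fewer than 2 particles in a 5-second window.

0.8743

Over the interval, μ = 0.72 × 5 = 3.6 (a 5-second window = 5 seconds).
P(N ≥ 2) = 1 − P(N ≤ 1) = 1 − Σ_{j=0}^{1} e^(−μ) μ^j/j! ≈ 0.8743.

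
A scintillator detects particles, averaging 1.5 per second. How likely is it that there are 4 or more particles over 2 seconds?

Over the interval, μ = 1.5 × 2 = 3 (2 seconds).
P(N ≥ 4) = 1 − P(N ≤ 3) = 1 − Σ_{j=0}^{3} e^(−μ) μ^j/j! ≈ 0.3528.

0.3528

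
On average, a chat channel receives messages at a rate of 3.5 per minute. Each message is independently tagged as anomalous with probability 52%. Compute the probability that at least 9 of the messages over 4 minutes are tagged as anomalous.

Thinning: the messages that are tagged as anomalous themselves form a Poisson process with rate 0.52 × 3.5 = 1.82 per minute.
Over the interval, μ = 1.82 × 4 = 7.28 (4 minutes).
P(N ≥ 9) = 1 − P(N ≤ 8) ≈ 0.3081.

0.3081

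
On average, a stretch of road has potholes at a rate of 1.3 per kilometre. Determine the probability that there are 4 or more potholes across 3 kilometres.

Over the interval, μ = 1.3 × 3 = 3.9 (3 kilometres).
P(N ≥ 4) = 1 − P(N ≤ 3) = 1 − Σ_{j=0}^{3} e^(−μ) μ^j/j! ≈ 0.5468.

0.5468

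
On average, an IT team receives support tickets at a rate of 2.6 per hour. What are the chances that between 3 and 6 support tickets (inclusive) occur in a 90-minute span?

Over the interval, μ = 2.6 × 1.5 = 3.9 (a 90-minute span = 1.5 hours).
P(3 ≤ N ≤ 6) = Σ_{j=3}^{6} e^(−3.9) · 3.9^j/j! ≈ 0.6464.

0.6464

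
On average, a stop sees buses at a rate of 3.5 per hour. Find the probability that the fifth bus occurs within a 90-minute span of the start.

0.6022

Over the interval, μ = 3.5 × 1.5 = 5.25 (a 90-minute span = 1.5 hours).
The fifth arrival falls in the interval iff at least 5 events occur there: P(S_5 ≤ t) = P(N ≥ 5) = 1 − P(N ≤ 4) ≈ 0.6022.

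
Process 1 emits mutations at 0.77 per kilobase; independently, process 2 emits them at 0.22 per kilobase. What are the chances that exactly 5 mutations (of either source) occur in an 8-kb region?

0.0944

Independent Poisson processes superpose: combined rate λ = 0.77 + 0.22 = 0.99 per kilobase.
Over the interval, μ = 0.99 × 8 = 7.92 (an 8-kb region = 8 kilobases).
P(N = 5) = e^(−7.92) · 7.92^5/5! ≈ 0.0944.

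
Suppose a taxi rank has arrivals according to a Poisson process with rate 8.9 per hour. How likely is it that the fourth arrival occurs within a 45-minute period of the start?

0.8996

Over the interval, μ = 8.9 × 0.75 = 6.675 (a 45-minute period = 0.75 hours).
The fourth arrival falls in the interval iff at least 4 events occur there: P(S_4 ≤ t) = P(N ≥ 4) = 1 − P(N ≤ 3) ≈ 0.8996.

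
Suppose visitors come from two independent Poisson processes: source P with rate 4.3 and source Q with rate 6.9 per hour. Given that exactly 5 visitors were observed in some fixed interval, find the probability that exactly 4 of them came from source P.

Given the total, each event is independently from source P with probability p = λ_P/(λ_P+λ_Q) = 4.3/11.2 ≈ 0.3839.
So K ~ Binomial(5, 4.3/11.2): P(K = 4) = C(5,4) · (4.3/11.2)^4 · (6.9/11.2)^1 ≈ 0.0669.

0.0669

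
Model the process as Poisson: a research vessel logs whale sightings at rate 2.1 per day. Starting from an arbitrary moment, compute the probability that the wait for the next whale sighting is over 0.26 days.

The wait for the next event is exponential with rate λ = 2.1 per day.
P(T > 0.26) = e^(−λt) = e^(−2.1 × 0.26) = e^(−0.546) ≈ 0.5793.

0.5793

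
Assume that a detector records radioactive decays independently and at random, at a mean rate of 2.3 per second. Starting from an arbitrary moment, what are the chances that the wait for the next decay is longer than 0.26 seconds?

0.5499

The wait for the next event is exponential with rate λ = 2.3 per second.
P(T > 0.26) = e^(−λt) = e^(−2.3 × 0.26) = e^(−0.598) ≈ 0.5499.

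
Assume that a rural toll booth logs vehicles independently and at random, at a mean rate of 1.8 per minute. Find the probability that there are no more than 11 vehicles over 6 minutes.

Over the interval, μ = 1.8 × 6 = 10.8 (6 minutes).
P(N ≤ 11) = Σ_{j=0}^{11} e^(−μ) μ^j/j! ≈ 0.6031.

0.6031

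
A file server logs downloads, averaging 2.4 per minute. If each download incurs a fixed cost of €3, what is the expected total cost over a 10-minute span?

€72

E[N] = 2.4 × 10 = 24 (a 10-minute span = 10 minutes); E[cost] = 24 × €3 = €72.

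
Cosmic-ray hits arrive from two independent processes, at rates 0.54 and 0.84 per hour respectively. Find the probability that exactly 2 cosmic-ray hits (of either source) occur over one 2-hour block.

0.2411

Independent Poisson processes superpose: combined rate λ = 0.54 + 0.84 = 1.38 per hour.
Over the interval, μ = 1.38 × 2 = 2.76 (a 2-hour block = 2 hours).
P(N = 2) = e^(−2.76) · 2.76^2/2! ≈ 0.2411.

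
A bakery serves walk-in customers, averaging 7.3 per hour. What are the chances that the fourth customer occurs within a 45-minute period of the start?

Over the interval, μ = 7.3 × 0.75 = 5.475 (a 45-minute period = 0.75 hours).
The fourth arrival falls in the interval iff at least 4 events occur there: P(S_4 ≤ t) = P(N ≥ 4) = 1 − P(N ≤ 3) ≈ 0.7955.

0.7955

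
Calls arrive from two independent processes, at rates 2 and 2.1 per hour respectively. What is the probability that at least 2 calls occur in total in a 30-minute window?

0.6074

Independent Poisson processes superpose: combined rate λ = 2 + 2.1 = 4.1 per hour.
Over the interval, μ = 4.1 × 0.5 = 2.05 (a 30-minute window = 0.5 hours).
P(N ≥ 2) = 1 − P(N ≤ 1) ≈ 0.6074.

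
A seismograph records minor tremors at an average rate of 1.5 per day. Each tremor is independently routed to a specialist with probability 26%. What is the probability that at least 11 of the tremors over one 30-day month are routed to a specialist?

Thinning: the tremors that are routed to a specialist themselves form a Poisson process with rate 0.26 × 1.5 = 0.39 per day.
Over the interval, μ = 0.39 × 30 = 11.7 (a 30-day month = 30 days).
P(N ≥ 11) = 1 − P(N ≤ 10) ≈ 0.6206.

0.6206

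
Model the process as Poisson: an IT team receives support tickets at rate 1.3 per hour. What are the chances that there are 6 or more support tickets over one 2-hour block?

Over the interval, μ = 1.3 × 2 = 2.6 (a 2-hour block = 2 hours).
P(N ≥ 6) = 1 − P(N ≤ 5) = 1 − Σ_{j=0}^{5} e^(−μ) μ^j/j! ≈ 0.0490.

0.0490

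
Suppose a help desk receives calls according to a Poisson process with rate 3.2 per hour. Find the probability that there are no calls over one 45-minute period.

Over the interval, μ = 3.2 × 0.75 = 2.4 (a 45-minute period = 0.75 hours).
P(N = 0) = e^(−μ) μ^0/0! = e^(−2.4) · 2.4^0/1 ≈ 0.0907.

0.0907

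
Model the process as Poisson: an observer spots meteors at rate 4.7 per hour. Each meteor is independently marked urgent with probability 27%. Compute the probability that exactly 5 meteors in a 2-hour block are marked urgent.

Thinning: the meteors that are marked urgent themselves form a Poisson process with rate 0.27 × 4.7 = 1.269 per hour.
Over the interval, μ = 1.269 × 2 = 2.538 (a 2-hour block = 2 hours).
P(N = 5) = e^(−2.538) · 2.538^5/5! ≈ 0.0693.

0.0693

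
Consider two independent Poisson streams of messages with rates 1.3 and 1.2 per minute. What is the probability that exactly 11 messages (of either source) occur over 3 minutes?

Independent Poisson processes superpose: combined rate λ = 1.3 + 1.2 = 2.5 per minute.
Over the interval, μ = 2.5 × 3 = 7.5 (3 minutes).
P(N = 11) = e^(−7.5) · 7.5^11/11! ≈ 0.0585.

0.0585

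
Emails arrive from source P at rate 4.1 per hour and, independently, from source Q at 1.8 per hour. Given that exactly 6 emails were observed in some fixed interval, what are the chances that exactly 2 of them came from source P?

0.0628

Given the total, each event is independently from source P with probability p = λ_P/(λ_P+λ_Q) = 4.1/5.9 ≈ 0.6949.
So K ~ Binomial(6, 4.1/5.9): P(K = 2) = C(6,2) · (4.1/5.9)^2 · (1.8/5.9)^4 ≈ 0.0628.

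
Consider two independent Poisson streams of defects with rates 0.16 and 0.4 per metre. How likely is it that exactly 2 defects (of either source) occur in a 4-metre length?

0.2671

Independent Poisson processes superpose: combined rate λ = 0.16 + 0.4 = 0.56 per metre.
Over the interval, μ = 0.56 × 4 = 2.24 (a 4-metre length = 4 metres).
P(N = 2) = e^(−2.24) · 2.24^2/2! ≈ 0.2671.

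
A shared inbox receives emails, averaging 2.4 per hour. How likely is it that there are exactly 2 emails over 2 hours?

0.0948

Over the interval, μ = 2.4 × 2 = 4.8 (2 hours).
P(N = 2) = e^(−μ) μ^2/2! = e^(−4.8) · 4.8^2/2 ≈ 0.0948.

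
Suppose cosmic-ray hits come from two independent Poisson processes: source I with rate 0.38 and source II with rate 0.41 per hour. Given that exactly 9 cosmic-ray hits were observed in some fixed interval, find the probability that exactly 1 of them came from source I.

Given the total, each event is independently from source I with probability p = λ_I/(λ_I+λ_II) = 0.38/0.79 ≈ 0.4810.
So K ~ Binomial(9, 0.38/0.79): P(K = 1) = C(9,1) · (0.38/0.79)^1 · (0.41/0.79)^8 ≈ 0.0228.

0.0228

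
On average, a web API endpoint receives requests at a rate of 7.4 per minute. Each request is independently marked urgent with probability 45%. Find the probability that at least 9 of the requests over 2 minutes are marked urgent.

0.2278

Thinning: the requests that are marked urgent themselves form a Poisson process with rate 0.45 × 7.4 = 3.33 per minute.
Over the interval, μ = 3.33 × 2 = 6.66 (2 minutes).
P(N ≥ 9) = 1 − P(N ≤ 8) ≈ 0.2278.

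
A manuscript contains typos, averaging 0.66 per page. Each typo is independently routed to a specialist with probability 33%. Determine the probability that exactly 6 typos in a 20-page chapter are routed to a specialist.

0.1217

Thinning: the typos that are routed to a specialist themselves form a Poisson process with rate 0.33 × 0.66 = 0.2178 per page.
Over the interval, μ = 0.2178 × 20 = 4.356 (a 20-page chapter = 20 pages).
P(N = 6) = e^(−4.356) · 4.356^6/6! ≈ 0.1217.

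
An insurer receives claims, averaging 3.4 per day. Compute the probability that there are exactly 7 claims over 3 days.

Over the interval, μ = 3.4 × 3 = 10.2 (3 days).
P(N = 7) = e^(−μ) μ^7/7! = e^(−10.2) · 10.2^7/5040 ≈ 0.0847.

0.0847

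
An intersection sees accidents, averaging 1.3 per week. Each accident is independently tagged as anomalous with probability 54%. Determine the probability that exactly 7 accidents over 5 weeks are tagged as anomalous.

Thinning: the accidents that are tagged as anomalous themselves form a Poisson process with rate 0.54 × 1.3 = 0.702 per week.
Over the interval, μ = 0.702 × 5 = 3.51 (5 weeks).
P(N = 7) = e^(−3.51) · 3.51^7/7! ≈ 0.0389.

0.0389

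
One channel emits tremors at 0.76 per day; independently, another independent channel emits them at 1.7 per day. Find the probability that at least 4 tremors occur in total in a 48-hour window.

0.7236

Independent Poisson processes superpose: combined rate λ = 0.76 + 1.7 = 2.46 per day.
Over the interval, μ = 2.46 × 2 = 4.92 (a 48-hour window = 2 days).
P(N ≥ 4) = 1 − P(N ≤ 3) ≈ 0.7236.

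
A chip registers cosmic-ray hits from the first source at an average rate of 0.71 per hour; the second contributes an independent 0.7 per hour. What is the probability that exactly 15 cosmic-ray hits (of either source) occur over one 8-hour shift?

Independent Poisson processes superpose: combined rate λ = 0.71 + 0.7 = 1.41 per hour.
Over the interval, μ = 1.41 × 8 = 11.28 (an 8-hour shift = 8 hours).
P(N = 15) = e^(−11.28) · 11.28^15/15! ≈ 0.0588.

0.0588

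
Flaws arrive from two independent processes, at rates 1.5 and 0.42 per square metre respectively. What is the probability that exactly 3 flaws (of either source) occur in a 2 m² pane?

0.2028

Independent Poisson processes superpose: combined rate λ = 1.5 + 0.42 = 1.92 per square metre.
Over the interval, μ = 1.92 × 2 = 3.84 (a 2 m² pane = 2 square metres).
P(N = 3) = e^(−3.84) · 3.84^3/3! ≈ 0.2028.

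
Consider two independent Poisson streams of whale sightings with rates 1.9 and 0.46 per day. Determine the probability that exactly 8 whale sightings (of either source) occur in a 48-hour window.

0.0545

Independent Poisson processes superpose: combined rate λ = 1.9 + 0.46 = 2.36 per day.
Over the interval, μ = 2.36 × 2 = 4.72 (a 48-hour window = 2 days).
P(N = 8) = e^(−4.72) · 4.72^8/8! ≈ 0.0545.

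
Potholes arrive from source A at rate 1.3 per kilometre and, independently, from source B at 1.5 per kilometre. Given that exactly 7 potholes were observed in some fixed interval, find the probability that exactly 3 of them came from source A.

0.2885

Given the total, each event is independently from source A with probability p = λ_A/(λ_A+λ_B) = 1.3/2.8 ≈ 0.4643.
So K ~ Binomial(7, 1.3/2.8): P(K = 3) = C(7,3) · (1.3/2.8)^3 · (1.5/2.8)^4 ≈ 0.2885.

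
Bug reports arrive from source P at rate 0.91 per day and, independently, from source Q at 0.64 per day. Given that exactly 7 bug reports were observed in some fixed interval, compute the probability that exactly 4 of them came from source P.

Given the total, each event is independently from source P with probability p = λ_P/(λ_P+λ_Q) = 0.91/1.55 ≈ 0.5871.
So K ~ Binomial(7, 0.91/1.55): P(K = 4) = C(7,4) · (0.91/1.55)^4 · (0.64/1.55)^3 ≈ 0.2927.

0.2927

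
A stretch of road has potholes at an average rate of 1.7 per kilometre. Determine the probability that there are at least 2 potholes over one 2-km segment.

Over the interval, μ = 1.7 × 2 = 3.4 (a 2-km segment = 2 kilometres).
P(N ≥ 2) = 1 − P(N ≤ 1) = 1 − Σ_{j=0}^{1} e^(−μ) μ^j/j! ≈ 0.8532.

0.8532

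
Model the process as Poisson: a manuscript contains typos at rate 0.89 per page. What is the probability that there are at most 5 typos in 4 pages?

0.8496

Over the interval, μ = 0.89 × 4 = 3.56 (4 pages).
P(N ≤ 5) = Σ_{j=0}^{5} e^(−μ) μ^j/j! ≈ 0.8496.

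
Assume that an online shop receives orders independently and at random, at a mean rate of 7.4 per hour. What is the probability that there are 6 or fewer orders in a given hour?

With mean μ = 7.4 per hour,
P(N ≤ 6) = Σ_{j=0}^{6} e^(−μ) μ^j/j! ≈ 0.3920.

0.3920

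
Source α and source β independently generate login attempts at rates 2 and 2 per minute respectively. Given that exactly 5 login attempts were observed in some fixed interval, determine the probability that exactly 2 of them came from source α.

Given the total, each event is independently from source α with probability p = λ_α/(λ_α+λ_β) = 2/4 = 0.5000.
So K ~ Binomial(5, 2/4): P(K = 2) = C(5,2) · (2/4)^2 · (2/4)^3 ≈ 0.3125.

0.3125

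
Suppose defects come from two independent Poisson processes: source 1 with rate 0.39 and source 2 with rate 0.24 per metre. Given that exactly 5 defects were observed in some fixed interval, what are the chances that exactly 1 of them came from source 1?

Given the total, each event is independently from source 1 with probability p = λ_1/(λ_1+λ_2) = 0.39/0.63 ≈ 0.6190.
So K ~ Binomial(5, 0.39/0.63): P(K = 1) = C(5,1) · (0.39/0.63)^1 · (0.24/0.63)^4 ≈ 0.0652.

0.0652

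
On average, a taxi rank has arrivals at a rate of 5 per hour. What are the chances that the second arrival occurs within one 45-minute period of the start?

0.8883

Over the interval, μ = 5 × 0.75 = 3.75 (a 45-minute period = 0.75 hours).
The second arrival falls in the interval iff at least 2 events occur there: P(S_2 ≤ t) = P(N ≥ 2) = 1 − P(N ≤ 1) ≈ 0.8883.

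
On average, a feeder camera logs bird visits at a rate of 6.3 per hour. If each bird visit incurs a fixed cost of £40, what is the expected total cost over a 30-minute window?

E[N] = 6.3 × 0.5 = 3.15 (a 30-minute window = 0.5 hours); E[cost] = 3.15 × £40 = £126.

£126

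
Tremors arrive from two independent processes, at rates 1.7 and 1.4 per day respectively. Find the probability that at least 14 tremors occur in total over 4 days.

Independent Poisson processes superpose: combined rate λ = 1.7 + 1.4 = 3.1 per day.
Over the interval, μ = 3.1 × 4 = 12.4 (4 days).
P(N ≥ 14) = 1 − P(N ≤ 13) ≈ 0.3613.

0.3613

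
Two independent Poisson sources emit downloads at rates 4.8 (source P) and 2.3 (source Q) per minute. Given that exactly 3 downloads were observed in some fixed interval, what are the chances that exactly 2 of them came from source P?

Given the total, each event is independently from source P with probability p = λ_P/(λ_P+λ_Q) = 4.8/7.1 ≈ 0.6761.
So K ~ Binomial(3, 4.8/7.1): P(K = 2) = C(3,2) · (4.8/7.1)^2 · (2.3/7.1)^1 ≈ 0.4442.

0.4442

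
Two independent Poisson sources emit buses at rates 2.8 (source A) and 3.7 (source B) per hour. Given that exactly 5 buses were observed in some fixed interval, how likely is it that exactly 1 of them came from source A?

Given the total, each event is independently from source A with probability p = λ_A/(λ_A+λ_B) = 2.8/6.5 ≈ 0.4308.
So K ~ Binomial(5, 2.8/6.5): P(K = 1) = C(5,1) · (2.8/6.5)^1 · (3.7/6.5)^4 ≈ 0.2261.

0.2261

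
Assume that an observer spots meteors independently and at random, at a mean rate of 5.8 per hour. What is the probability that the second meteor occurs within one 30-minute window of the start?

0.7854

Over the interval, μ = 5.8 × 0.5 = 2.9 (a 30-minute window = 0.5 hours).
The second arrival falls in the interval iff at least 2 events occur there: P(S_2 ≤ t) = P(N ≥ 2) = 1 − P(N ≤ 1) ≈ 0.7854.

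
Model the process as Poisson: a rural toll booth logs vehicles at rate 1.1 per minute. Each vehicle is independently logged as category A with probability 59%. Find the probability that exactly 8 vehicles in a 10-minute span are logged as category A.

Thinning: the vehicles that are logged as category A themselves form a Poisson process with rate 0.59 × 1.1 = 0.649 per minute.
Over the interval, μ = 0.649 × 10 = 6.49 (a 10-minute span = 10 minutes).
P(N = 8) = e^(−6.49) · 6.49^8/8! ≈ 0.1185.

0.1185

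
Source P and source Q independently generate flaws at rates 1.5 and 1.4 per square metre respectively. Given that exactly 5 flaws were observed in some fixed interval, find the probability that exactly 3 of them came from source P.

0.3225

Given the total, each event is independently from source P with probability p = λ_P/(λ_P+λ_Q) = 1.5/2.9 ≈ 0.5172.
So K ~ Binomial(5, 1.5/2.9): P(K = 3) = C(5,3) · (1.5/2.9)^3 · (1.4/2.9)^2 ≈ 0.3225.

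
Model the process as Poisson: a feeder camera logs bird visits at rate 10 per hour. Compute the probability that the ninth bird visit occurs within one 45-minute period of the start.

Over the interval, μ = 10 × 0.75 = 7.5 (a 45-minute period = 0.75 hours).
The ninth arrival falls in the interval iff at least 9 events occur there: P(S_9 ≤ t) = P(N ≥ 9) = 1 − P(N ≤ 8) ≈ 0.3380.

0.3380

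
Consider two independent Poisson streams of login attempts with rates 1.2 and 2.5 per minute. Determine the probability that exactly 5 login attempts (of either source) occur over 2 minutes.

0.1130

Independent Poisson processes superpose: combined rate λ = 1.2 + 2.5 = 3.7 per minute.
Over the interval, μ = 3.7 × 2 = 7.4 (2 minutes).
P(N = 5) = e^(−7.4) · 7.4^5/5! ≈ 0.1130.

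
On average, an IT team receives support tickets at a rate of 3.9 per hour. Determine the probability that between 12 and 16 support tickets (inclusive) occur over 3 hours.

0.4179

Over the interval, μ = 3.9 × 3 = 11.7 (3 hours).
P(12 ≤ N ≤ 16) = Σ_{j=12}^{16} e^(−11.7) · 11.7^j/j! ≈ 0.4179.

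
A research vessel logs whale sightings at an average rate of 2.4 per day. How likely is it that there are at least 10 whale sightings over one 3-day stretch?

Over the interval, μ = 2.4 × 3 = 7.2 (a 3-day stretch = 3 days).
P(N ≥ 10) = 1 − P(N ≤ 9) = 1 − Σ_{j=0}^{9} e^(−μ) μ^j/j! ≈ 0.1904.

0.1904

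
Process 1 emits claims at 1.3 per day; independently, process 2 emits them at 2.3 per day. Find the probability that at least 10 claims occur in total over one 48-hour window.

0.1904

Independent Poisson processes superpose: combined rate λ = 1.3 + 2.3 = 3.6 per day.
Over the interval, μ = 3.6 × 2 = 7.2 (a 48-hour window = 2 days).
P(N ≥ 10) = 1 − P(N ≤ 9) ≈ 0.1904.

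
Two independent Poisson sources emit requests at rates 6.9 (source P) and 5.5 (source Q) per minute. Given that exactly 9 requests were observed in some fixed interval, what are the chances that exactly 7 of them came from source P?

0.1170

Given the total, each event is independently from source P with probability p = λ_P/(λ_P+λ_Q) = 6.9/12.4 ≈ 0.5565.
So K ~ Binomial(9, 6.9/12.4): P(K = 7) = C(9,7) · (6.9/12.4)^7 · (5.5/12.4)^2 ≈ 0.1170.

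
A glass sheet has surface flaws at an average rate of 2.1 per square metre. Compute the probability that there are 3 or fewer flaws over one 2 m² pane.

0.3954

Over the interval, μ = 2.1 × 2 = 4.2 (a 2 m² pane = 2 square metres).
P(N ≤ 3) = Σ_{j=0}^{3} e^(−μ) μ^j/j! ≈ 0.3954.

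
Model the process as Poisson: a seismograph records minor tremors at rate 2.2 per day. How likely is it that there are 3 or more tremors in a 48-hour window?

Over the interval, μ = 2.2 × 2 = 4.4 (a 48-hour window = 2 days).
P(N ≥ 3) = 1 − P(N ≤ 2) = 1 − Σ_{j=0}^{2} e^(−μ) μ^j/j! ≈ 0.8149.

0.8149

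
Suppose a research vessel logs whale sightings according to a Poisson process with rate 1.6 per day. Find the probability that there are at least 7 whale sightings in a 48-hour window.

0.0446

Over the interval, μ = 1.6 × 2 = 3.2 (a 48-hour window = 2 days).
P(N ≥ 7) = 1 − P(N ≤ 6) = 1 − Σ_{j=0}^{6} e^(−μ) μ^j/j! ≈ 0.0446.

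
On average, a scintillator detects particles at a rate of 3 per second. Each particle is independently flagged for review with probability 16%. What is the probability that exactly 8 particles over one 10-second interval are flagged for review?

Thinning: the particles that are flagged for review themselves form a Poisson process with rate 0.16 × 3 = 0.48 per second.
Over the interval, μ = 0.48 × 10 = 4.8 (a 10-second interval = 10 seconds).
P(N = 8) = e^(−4.8) · 4.8^8/8! ≈ 0.0575.

0.0575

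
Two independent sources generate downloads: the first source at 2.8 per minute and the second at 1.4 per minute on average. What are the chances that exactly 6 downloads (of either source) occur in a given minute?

0.1143

Independent Poisson processes superpose: combined rate λ = 2.8 + 1.4 = 4.2 per minute.
So μ = 4.2.
P(N = 6) = e^(−4.2) · 4.2^6/6! ≈ 0.1143.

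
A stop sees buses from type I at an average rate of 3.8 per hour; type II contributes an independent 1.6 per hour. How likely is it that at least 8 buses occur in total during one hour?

Independent Poisson processes superpose: combined rate λ = 3.8 + 1.6 = 5.4 per hour.
So μ = 5.4.
P(N ≥ 8) = 1 − P(N ≤ 7) ≈ 0.1783.

0.1783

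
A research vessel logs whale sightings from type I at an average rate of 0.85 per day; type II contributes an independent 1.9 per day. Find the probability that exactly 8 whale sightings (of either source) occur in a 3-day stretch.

0.1391

Independent Poisson processes superpose: combined rate λ = 0.85 + 1.9 = 2.75 per day.
Over the interval, μ = 2.75 × 3 = 8.25 (a 3-day stretch = 3 days).
P(N = 8) = e^(−8.25) · 8.25^8/8! ≈ 0.1391.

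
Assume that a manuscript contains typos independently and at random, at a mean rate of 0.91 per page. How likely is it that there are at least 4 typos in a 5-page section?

Over the interval, μ = 0.91 × 5 = 4.55 (a 5-page section = 5 pages).
P(N ≥ 4) = 1 − P(N ≤ 3) = 1 − Σ_{j=0}^{3} e^(−μ) μ^j/j! ≈ 0.6661.

0.6661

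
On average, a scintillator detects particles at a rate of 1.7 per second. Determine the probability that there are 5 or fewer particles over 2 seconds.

0.8705

Over the interval, μ = 1.7 × 2 = 3.4 (2 seconds).
P(N ≤ 5) = Σ_{j=0}^{5} e^(−μ) μ^j/j! ≈ 0.8705.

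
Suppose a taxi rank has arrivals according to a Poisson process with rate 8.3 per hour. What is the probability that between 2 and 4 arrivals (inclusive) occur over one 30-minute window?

0.5184

Over the interval, μ = 8.3 × 0.5 = 4.15 (a 30-minute window = 0.5 hours).
P(2 ≤ N ≤ 4) = Σ_{j=2}^{4} e^(−4.15) · 4.15^j/j! ≈ 0.5184.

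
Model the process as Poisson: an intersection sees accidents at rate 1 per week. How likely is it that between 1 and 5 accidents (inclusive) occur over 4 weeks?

0.7668

Over the interval, μ = 1 × 4 = 4 (4 weeks).
P(1 ≤ N ≤ 5) = Σ_{j=1}^{5} e^(−4) · 4^j/j! ≈ 0.7668.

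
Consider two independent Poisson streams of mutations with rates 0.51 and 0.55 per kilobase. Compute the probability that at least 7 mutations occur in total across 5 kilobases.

0.2829

Independent Poisson processes superpose: combined rate λ = 0.51 + 0.55 = 1.06 per kilobase.
Over the interval, μ = 1.06 × 5 = 5.3 (5 kilobases).
P(N ≥ 7) = 1 − P(N ≤ 6) ≈ 0.2829.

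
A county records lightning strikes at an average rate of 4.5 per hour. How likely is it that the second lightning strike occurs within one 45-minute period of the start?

0.8503

Over the interval, μ = 4.5 × 0.75 = 3.375 (a 45-minute period = 0.75 hours).
The second arrival falls in the interval iff at least 2 events occur there: P(S_2 ≤ t) = P(N ≥ 2) = 1 − P(N ≤ 1) ≈ 0.8503.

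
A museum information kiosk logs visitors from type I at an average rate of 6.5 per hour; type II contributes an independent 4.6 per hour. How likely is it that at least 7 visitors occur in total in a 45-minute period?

0.7247

Independent Poisson processes superpose: combined rate λ = 6.5 + 4.6 = 11.1 per hour.
Over the interval, μ = 11.1 × 0.75 = 8.325 (a 45-minute period = 0.75 hours).
P(N ≥ 7) = 1 − P(N ≤ 6) ≈ 0.7247.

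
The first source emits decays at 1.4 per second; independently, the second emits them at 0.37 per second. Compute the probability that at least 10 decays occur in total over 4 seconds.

Independent Poisson processes superpose: combined rate λ = 1.4 + 0.37 = 1.77 per second.
Over the interval, μ = 1.77 × 4 = 7.08 (4 seconds).
P(N ≥ 10) = 1 − P(N ≤ 9) ≈ 0.1777.

0.1777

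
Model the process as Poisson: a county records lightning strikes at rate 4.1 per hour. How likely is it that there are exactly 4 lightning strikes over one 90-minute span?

0.1272

Over the interval, μ = 4.1 × 1.5 = 6.15 (a 90-minute span = 1.5 hours).
P(N = 4) = e^(−μ) μ^4/4! = e^(−6.15) · 6.15^4/24 ≈ 0.1272.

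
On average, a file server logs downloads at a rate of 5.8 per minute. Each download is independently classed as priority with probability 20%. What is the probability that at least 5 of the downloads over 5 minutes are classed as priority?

Thinning: the downloads that are classed as priority themselves form a Poisson process with rate 0.2 × 5.8 = 1.16 per minute.
Over the interval, μ = 1.16 × 5 = 5.8 (5 minutes).
P(N ≥ 5) = 1 − P(N ≤ 4) ≈ 0.6873.

0.6873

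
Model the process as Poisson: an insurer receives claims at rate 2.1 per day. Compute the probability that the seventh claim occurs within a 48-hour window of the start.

Over the interval, μ = 2.1 × 2 = 4.2 (a 48-hour window = 2 days).
The seventh arrival falls in the interval iff at least 7 events occur there: P(S_7 ≤ t) = P(N ≥ 7) = 1 − P(N ≤ 6) ≈ 0.1325.

0.1325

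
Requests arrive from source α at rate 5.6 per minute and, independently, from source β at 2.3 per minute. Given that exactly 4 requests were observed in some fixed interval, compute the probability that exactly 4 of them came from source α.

Given the total, each event is independently from source α with probability p = λ_α/(λ_α+λ_β) = 5.6/7.9 ≈ 0.7089.
So K ~ Binomial(4, 5.6/7.9): P(K = 4) = C(4,4) · (5.6/7.9)^4 · (2.3/7.9)^0 ≈ 0.2525.

0.2525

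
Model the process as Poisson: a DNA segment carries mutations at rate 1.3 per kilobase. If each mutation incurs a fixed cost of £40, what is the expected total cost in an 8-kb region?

£416

E[N] = 1.3 × 8 = 10.4 (an 8-kb region = 8 kilobases); E[cost] = 10.4 × £40 = £416.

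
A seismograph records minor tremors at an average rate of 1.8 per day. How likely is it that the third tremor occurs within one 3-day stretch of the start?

0.9052

Over the interval, μ = 1.8 × 3 = 5.4 (a 3-day stretch = 3 days).
The third arrival falls in the interval iff at least 3 events occur there: P(S_3 ≤ t) = P(N ≥ 3) = 1 − P(N ≤ 2) ≈ 0.9052.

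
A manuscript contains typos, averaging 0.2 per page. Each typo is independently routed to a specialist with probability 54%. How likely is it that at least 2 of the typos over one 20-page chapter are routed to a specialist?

0.6356

Thinning: the typos that are routed to a specialist themselves form a Poisson process with rate 0.54 × 0.2 = 0.108 per page.
Over the interval, μ = 0.108 × 20 = 2.16 (a 20-page chapter = 20 pages).
P(N ≥ 2) = 1 − P(N ≤ 1) ≈ 0.6356.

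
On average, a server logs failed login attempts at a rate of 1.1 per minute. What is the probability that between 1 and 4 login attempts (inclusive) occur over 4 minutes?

Over the interval, μ = 1.1 × 4 = 4.4 (4 minutes).
P(1 ≤ N ≤ 4) = Σ_{j=1}^{4} e^(−4.4) · 4.4^j/j! ≈ 0.5389.

0.5389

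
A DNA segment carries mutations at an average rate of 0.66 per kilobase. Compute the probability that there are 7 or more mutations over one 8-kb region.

0.2798

Over the interval, μ = 0.66 × 8 = 5.28 (an 8-kb region = 8 kilobases).
P(N ≥ 7) = 1 − P(N ≤ 6) = 1 − Σ_{j=0}^{6} e^(−μ) μ^j/j! ≈ 0.2798.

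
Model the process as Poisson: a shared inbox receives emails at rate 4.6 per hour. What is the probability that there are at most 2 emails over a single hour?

With mean μ = 4.6 per hour,
P(N ≤ 2) = Σ_{j=0}^{2} e^(−μ) μ^j/j! ≈ 0.1626.

0.1626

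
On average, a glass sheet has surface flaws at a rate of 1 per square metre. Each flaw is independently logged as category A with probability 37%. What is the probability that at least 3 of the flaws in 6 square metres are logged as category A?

0.3826

Thinning: the flaws that are logged as category A themselves form a Poisson process with rate 0.37 × 1 = 0.37 per square metre.
Over the interval, μ = 0.37 × 6 = 2.22 (6 square metres).
P(N ≥ 3) = 1 − P(N ≤ 2) ≈ 0.3826.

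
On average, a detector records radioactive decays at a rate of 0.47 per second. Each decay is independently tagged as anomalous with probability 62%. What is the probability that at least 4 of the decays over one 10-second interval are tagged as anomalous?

0.3335

Thinning: the decays that are tagged as anomalous themselves form a Poisson process with rate 0.62 × 0.47 = 0.2914 per second.
Over the interval, μ = 0.2914 × 10 = 2.914 (a 10-second interval = 10 seconds).
P(N ≥ 4) = 1 − P(N ≤ 3) ≈ 0.3335.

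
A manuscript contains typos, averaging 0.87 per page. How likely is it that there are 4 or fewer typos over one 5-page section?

Over the interval, μ = 0.87 × 5 = 4.35 (a 5-page section = 5 pages).
P(N ≤ 4) = Σ_{j=0}^{4} e^(−μ) μ^j/j! ≈ 0.5608.

0.5608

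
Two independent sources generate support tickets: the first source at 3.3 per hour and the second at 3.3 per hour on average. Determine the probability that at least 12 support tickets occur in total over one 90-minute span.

Independent Poisson processes superpose: combined rate λ = 3.3 + 3.3 = 6.6 per hour.
Over the interval, μ = 6.6 × 1.5 = 9.9 (a 90-minute span = 1.5 hours).
P(N ≥ 12) = 1 − P(N ≤ 11) ≈ 0.2919.

0.2919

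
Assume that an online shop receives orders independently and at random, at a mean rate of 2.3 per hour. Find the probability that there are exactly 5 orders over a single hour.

With mean μ = 2.3 per hour,
P(N = 5) = e^(−μ) μ^5/5! = e^(−2.3) · 2.3^5/120 ≈ 0.0538.

0.0538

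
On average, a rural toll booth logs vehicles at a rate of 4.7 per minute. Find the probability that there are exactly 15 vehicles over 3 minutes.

Over the interval, μ = 4.7 × 3 = 14.1 (3 minutes).
P(N = 15) = e^(−μ) μ^15/15! = e^(−14.1) · 14.1^15/1307674368000 ≈ 0.0996.

0.0996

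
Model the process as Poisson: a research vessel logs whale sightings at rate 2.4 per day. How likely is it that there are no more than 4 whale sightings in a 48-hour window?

Over the interval, μ = 2.4 × 2 = 4.8 (a 48-hour window = 2 days).
P(N ≤ 4) = Σ_{j=0}^{4} e^(−μ) μ^j/j! ≈ 0.4763.

0.4763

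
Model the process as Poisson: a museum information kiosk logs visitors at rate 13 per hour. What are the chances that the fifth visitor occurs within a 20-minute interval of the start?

Over the interval, μ = 13 × 1/3 ≈ 4.33333 (a 20-minute interval = 1/3 hours).
The fifth arrival falls in the interval iff at least 5 events occur there: P(S_5 ≤ t) = P(N ≥ 5) = 1 − P(N ≤ 4) ≈ 0.4360.

0.4360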